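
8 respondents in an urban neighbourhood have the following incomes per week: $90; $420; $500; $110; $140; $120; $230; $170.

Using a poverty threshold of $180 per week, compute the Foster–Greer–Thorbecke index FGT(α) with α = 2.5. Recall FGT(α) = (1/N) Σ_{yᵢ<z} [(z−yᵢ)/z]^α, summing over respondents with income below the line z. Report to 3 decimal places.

0.045

Below the line: $90, $110, $120, $140, $170 (q = 5 of N = 8).
Gap ratios (z−y)/z: (180−90)/180 = 0.5000; (180−110)/180 = 0.3889; (180−120)/180 = 0.3333; (180−140)/180 = 0.2222; (180−170)/180 = 0.0556.
Raised to α = 2.5: 0.17678; 0.09431; 0.06415; 0.02328; 0.00073.
Sum = 0.359245; FGT(2.5) = 0.359245 / 8 = 0.045.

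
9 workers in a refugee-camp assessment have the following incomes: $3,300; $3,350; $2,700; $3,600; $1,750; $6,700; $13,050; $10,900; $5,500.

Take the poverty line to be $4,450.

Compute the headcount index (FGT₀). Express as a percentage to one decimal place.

5 of the 9 workers have income below $4,450.
H = 5/9 = 55.6%.

55.6%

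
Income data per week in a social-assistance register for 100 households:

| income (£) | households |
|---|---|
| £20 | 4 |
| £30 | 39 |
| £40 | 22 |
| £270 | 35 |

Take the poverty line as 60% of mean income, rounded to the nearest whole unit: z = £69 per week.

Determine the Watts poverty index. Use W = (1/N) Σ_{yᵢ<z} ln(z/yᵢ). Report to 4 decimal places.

Poor units: 4×£20, 39×£30, 22×£40 (q = 65 of N = 100).
Log shortfalls: ln(69/20) = 1.2384 (×4); ln(69/30) = 0.8329 (×39); ln(69/40) = 0.5452 (×22).
W = 49.431948 / 100 = 0.4943.

0.4943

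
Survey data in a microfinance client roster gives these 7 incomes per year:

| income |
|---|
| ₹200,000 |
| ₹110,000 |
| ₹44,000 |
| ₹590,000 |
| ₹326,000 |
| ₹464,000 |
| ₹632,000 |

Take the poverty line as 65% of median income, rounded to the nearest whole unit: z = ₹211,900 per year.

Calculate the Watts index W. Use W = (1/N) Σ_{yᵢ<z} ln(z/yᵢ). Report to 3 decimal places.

Poor units: ₹44,000, ₹110,000, ₹200,000 (q = 3 of N = 7).
Log gaps: ln(211900/44000) = 1.5719; ln(211900/110000) = 0.6556; ln(211900/200000) = 0.0578.
W = 2.285356 / 7 = 0.326.

0.326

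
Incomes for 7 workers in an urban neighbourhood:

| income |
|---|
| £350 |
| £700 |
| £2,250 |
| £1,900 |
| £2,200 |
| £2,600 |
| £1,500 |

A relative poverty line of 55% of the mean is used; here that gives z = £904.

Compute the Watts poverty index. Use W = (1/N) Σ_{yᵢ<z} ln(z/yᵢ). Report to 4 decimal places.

Below z: £350, £700 (q = 2 of N = 7).
Log shortfalls: ln(904/350) = 0.9489; ln(904/700) = 0.2557.
W = 1.204645 / 7 = 0.1721.

0.1721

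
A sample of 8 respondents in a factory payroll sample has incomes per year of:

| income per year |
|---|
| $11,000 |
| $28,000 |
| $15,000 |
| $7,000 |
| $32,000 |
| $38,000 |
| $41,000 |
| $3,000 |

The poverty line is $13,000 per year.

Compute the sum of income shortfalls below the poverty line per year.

Poor units: $3,000, $7,000, $11,000 (q = 3 of N = 8).
Individual gaps: 13000−3000 = 10000; 13000−7000 = 6000; 13000−11000 = 2000.
Aggregate gap = $18,000.

$18,000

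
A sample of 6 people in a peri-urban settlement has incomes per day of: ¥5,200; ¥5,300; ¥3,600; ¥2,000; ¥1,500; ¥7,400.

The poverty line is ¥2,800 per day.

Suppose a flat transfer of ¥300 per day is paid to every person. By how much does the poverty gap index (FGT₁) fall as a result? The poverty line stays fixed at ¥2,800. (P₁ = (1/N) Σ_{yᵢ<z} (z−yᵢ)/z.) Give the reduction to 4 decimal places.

0.0357

Before: below the line — ¥1,500, ¥2,000; poverty gap index (FGT₁) = 0.125000.
After the ¥300 transfer: below the line — ¥1,800, ¥2,300; poverty gap index (FGT₁) = 0.089286.
Reduction = 0.125000 − 0.089286 = 0.0357.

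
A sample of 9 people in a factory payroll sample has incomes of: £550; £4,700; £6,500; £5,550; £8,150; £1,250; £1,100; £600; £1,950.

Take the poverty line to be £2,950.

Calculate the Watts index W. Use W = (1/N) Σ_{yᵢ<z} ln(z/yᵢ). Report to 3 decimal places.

Below z: £550, £600, £1,100, £1,250, £1,950 (q = 5 of N = 9).
ln(z/y) terms: ln(2950/550) = 1.6796; ln(2950/600) = 1.5926; ln(2950/1100) = 0.9865; ln(2950/1250) = 0.8587; ln(2950/1950) = 0.4140.
W = 5.531405 / 9 = 0.615.

0.615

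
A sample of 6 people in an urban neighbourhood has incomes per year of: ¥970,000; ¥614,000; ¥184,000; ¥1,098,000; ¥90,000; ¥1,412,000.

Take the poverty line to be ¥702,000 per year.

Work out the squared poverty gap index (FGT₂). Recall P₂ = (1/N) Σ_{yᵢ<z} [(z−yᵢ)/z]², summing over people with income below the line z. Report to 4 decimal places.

0.2200

Below z: ¥90,000, ¥184,000, ¥614,000 (q = 3 of N = 6).
Normalized shortfalls: (702000−90000)/702000 = 0.8718; (702000−184000)/702000 = 0.7379; (702000−614000)/702000 = 0.1254.
Squared: 0.7600; 0.5445; 0.0157.
Sum = 1.320225; P₂ = 1.320225 / 6 = 0.2200.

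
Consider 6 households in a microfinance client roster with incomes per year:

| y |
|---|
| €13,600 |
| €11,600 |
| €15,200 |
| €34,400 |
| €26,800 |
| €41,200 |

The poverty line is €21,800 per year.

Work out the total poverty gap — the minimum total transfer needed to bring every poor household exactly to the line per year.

Incomes under z: €11,600, €13,600, €15,200 (q = 3 of N = 6).
Individual gaps: 21800−11600 = 10200; 21800−13600 = 8200; 21800−15200 = 6600.
Aggregate gap = €25,000.

€25,000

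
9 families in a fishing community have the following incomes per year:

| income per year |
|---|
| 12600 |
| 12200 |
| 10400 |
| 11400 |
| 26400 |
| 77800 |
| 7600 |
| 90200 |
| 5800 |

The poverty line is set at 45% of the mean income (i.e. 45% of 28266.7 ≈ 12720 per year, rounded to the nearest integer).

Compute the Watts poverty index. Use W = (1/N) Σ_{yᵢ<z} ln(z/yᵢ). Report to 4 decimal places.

Poor units: 5800, 7600, 10400, 11400, 12200, 12600 (q = 6 of N = 9).
Log gaps: ln(12720/5800) = 0.7853; ln(12720/7600) = 0.5150; ln(12720/10400) = 0.2014; ln(12720/11400) = 0.1096; ln(12720/12200) = 0.0417; ln(12720/12600) = 0.0095.
W = 1.662495 / 9 = 0.1847.

0.1847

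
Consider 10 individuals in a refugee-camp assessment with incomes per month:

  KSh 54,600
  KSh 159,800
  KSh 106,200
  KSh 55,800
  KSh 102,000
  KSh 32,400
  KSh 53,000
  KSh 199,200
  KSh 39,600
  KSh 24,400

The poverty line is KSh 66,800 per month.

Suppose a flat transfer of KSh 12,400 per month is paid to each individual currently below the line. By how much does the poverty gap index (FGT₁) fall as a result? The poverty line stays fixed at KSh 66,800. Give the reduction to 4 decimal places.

Before: below the line — KSh 24,400, KSh 32,400, KSh 39,600, KSh 53,000, KSh 54,600, KSh 55,800; poverty gap index (FGT₁) = 0.211078.
After the KSh 12,400 transfer: below the line — KSh 36,800, KSh 44,800, KSh 52,000, KSh 65,400; poverty gap index (FGT₁) = 0.102096.
Reduction = 0.211078 − 0.102096 = 0.1090.

0.1090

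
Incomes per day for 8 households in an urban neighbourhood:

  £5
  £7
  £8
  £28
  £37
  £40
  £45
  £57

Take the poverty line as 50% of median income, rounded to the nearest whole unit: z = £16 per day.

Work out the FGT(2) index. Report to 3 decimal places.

0.130

Incomes under z: £5, £7, £8 (q = 3 of N = 8).
Shortfall ratios: (16−5)/16 = 0.6875; (16−7)/16 = 0.5625; (16−8)/16 = 0.5000.
Squared: 0.4727; 0.3164; 0.2500.
Sum = 1.039062; P₂ = 1.039062 / 8 = 0.130.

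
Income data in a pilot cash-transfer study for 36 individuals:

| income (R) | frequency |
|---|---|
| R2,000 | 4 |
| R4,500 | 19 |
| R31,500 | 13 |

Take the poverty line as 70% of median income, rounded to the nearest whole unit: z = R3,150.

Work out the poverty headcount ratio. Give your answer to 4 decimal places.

0.1111

4 of the 36 individuals have income below R3,150.
H = 4/36 = 0.1111.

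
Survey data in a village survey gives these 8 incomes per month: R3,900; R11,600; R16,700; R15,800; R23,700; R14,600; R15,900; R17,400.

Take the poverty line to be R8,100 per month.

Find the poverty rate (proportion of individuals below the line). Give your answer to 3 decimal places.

1 of the 8 individuals have income below R8,100.
H = 1/8 = 0.125.

0.125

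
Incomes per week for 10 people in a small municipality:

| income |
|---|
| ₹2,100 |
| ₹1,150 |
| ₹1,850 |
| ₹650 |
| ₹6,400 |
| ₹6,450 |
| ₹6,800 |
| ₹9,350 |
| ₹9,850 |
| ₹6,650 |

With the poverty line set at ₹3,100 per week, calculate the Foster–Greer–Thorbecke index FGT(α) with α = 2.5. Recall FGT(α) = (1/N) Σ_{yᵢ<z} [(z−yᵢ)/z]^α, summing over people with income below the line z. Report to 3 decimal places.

0.103

Incomes under z: ₹650, ₹1,150, ₹1,850, ₹2,100 (q = 4 of N = 10).
Relative gaps: (3100−650)/3100 = 0.7903; (3100−1150)/3100 = 0.6290; (3100−1850)/3100 = 0.4032; (3100−2100)/3100 = 0.3226.
Raised to α = 2.5: 0.55528; 0.31382; 0.10325; 0.05910.
Sum = 1.031446; FGT(2.5) = 1.031446 / 10 = 0.103.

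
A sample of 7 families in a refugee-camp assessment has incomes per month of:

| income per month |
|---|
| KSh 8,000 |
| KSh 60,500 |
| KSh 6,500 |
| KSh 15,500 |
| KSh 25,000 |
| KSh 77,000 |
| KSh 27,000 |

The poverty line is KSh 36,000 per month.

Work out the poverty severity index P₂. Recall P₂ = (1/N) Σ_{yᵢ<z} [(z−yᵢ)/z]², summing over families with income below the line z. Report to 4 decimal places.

Poor units: KSh 6,500, KSh 8,000, KSh 15,500, KSh 25,000, KSh 27,000 (q = 5 of N = 7).
Gap ratios (z−y)/z: (36000−6500)/36000 = 0.8194; (36000−8000)/36000 = 0.7778; (36000−15500)/36000 = 0.5694; (36000−25000)/36000 = 0.3056; (36000−27000)/36000 = 0.2500.
Squared: 0.6715; 0.6049; 0.3243; 0.0934; 0.0625.
Sum = 1.756559; P₂ = 1.756559 / 7 = 0.2509.

0.2509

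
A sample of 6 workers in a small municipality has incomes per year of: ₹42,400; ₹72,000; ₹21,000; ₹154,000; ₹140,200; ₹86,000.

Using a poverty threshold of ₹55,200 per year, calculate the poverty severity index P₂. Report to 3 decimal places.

Below the line: ₹21,000, ₹42,400 (q = 2 of N = 6).
Normalized shortfalls: (55200−21000)/55200 = 0.6196; (55200−42400)/55200 = 0.2319.
Squared: 0.3839; 0.0538.
Sum = 0.437631; P₂ = 0.437631 / 6 = 0.073.

0.073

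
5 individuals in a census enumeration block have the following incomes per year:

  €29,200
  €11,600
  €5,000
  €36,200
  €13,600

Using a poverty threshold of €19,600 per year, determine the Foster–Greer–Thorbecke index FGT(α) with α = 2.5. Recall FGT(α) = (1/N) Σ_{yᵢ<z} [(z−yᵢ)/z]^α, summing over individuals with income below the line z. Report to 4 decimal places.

0.1274

Incomes under z: €5,000, €11,600, €13,600 (q = 3 of N = 5).
Normalized shortfalls: (19600−5000)/19600 = 0.7449; (19600−11600)/19600 = 0.4082; (19600−13600)/19600 = 0.3061.
Raised to α = 2.5: 0.47890; 0.10644; 0.05185.
Sum = 0.637181; FGT(2.5) = 0.637181 / 5 = 0.1274.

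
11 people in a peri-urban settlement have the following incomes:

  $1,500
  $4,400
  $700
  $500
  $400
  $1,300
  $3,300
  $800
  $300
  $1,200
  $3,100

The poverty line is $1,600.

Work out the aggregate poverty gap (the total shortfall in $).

Incomes under z: $300, $400, $500, $700, $800, $1,200, $1,300, $1,500 (q = 8 of N = 11).
Individual gaps: 1600−300 = 1300; 1600−400 = 1200; 1600−500 = 1100; 1600−700 = 900; 1600−800 = 800; 1600−1200 = 400; 1600−1300 = 300; 1600−1500 = 100.
Aggregate gap = $6,100.

$6,100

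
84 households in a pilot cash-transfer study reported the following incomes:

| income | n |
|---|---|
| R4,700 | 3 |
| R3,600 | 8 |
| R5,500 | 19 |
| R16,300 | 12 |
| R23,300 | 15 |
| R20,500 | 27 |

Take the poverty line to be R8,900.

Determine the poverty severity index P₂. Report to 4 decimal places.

Below the line: 8×R3,600, 3×R4,700, 19×R5,500 (q = 30 of N = 84).
Relative gaps: (8900−3600)/8900 = 0.5955 (×8); (8900−4700)/8900 = 0.4719 (×3); (8900−5500)/8900 = 0.3820 (×19).
Squared: 0.3546 (×8); 0.2227 (×3); 0.1459 (×19).
Sum = 6.277995; P₂ = 6.277995 / 84 = 0.0747.

0.0747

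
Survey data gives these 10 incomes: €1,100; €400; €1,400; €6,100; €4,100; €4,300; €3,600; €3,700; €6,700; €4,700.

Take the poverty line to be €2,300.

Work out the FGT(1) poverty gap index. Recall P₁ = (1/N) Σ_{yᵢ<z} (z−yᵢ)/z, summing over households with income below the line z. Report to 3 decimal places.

Below z: €400, €1,100, €1,400 (q = 3 of N = 10).
Normalized shortfalls: (2300−400)/2300 = 0.8261; (2300−1100)/2300 = 0.5217; (2300−1400)/2300 = 0.3913.
Sum of shortfalls = 1.739130; P₁ averages over all N: 1.739130 / 10 = 0.174.

0.174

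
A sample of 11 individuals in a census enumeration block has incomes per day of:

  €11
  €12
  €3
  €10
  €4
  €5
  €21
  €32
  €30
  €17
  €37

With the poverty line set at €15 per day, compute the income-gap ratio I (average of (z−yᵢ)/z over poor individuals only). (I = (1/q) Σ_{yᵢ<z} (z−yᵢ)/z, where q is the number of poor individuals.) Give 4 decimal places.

0.5000

Below the line: €3, €4, €5, €10, €11, €12 (q = 6 of N = 11).
Shortfall ratios (z−y)/z: 0.8000, 0.7333, 0.6667, 0.3333, 0.2667, 0.2000; sum = 3.000000.
The income-gap ratio divides by q (the poor only): 3.000000 / 6 = 0.5000.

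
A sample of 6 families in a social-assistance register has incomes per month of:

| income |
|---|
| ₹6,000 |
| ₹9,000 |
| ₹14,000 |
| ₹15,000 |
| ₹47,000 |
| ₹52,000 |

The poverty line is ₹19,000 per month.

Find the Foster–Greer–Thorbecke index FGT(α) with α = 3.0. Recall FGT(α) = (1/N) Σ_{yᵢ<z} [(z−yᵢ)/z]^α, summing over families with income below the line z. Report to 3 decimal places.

0.082

Incomes under z: ₹6,000, ₹9,000, ₹14,000, ₹15,000 (q = 4 of N = 6).
Normalized shortfalls: (19000−6000)/19000 = 0.6842; (19000−9000)/19000 = 0.5263; (19000−14000)/19000 = 0.2632; (19000−15000)/19000 = 0.2105.
Raised to α = 3.0: 0.32031; 0.14579; 0.01822; 0.00933.
Sum = 0.493658; FGT(3.0) = 0.493658 / 6 = 0.082.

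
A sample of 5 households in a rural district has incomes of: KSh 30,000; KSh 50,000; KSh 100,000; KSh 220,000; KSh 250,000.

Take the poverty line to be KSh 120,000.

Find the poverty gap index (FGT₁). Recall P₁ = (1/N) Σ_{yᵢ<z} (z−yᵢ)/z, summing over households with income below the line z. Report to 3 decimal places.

0.300

Below z: KSh 30,000, KSh 50,000, KSh 100,000 (q = 3 of N = 5).
Normalized shortfalls: (120000−30000)/120000 = 0.7500; (120000−50000)/120000 = 0.5833; (120000−100000)/120000 = 0.1667.
Sum of shortfalls = 1.500000; P₁ averages over all N: 1.500000 / 5 = 0.300.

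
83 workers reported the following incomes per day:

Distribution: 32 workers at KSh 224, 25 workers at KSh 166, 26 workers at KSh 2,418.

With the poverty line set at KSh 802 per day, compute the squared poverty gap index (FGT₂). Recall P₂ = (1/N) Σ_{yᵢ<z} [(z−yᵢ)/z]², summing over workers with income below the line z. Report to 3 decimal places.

Incomes under z: 25×KSh 166, 32×KSh 224 (q = 57 of N = 83).
Normalized shortfalls: (802−166)/802 = 0.7930 (×25); (802−224)/802 = 0.7207 (×32).
Squared: 0.6289 (×25); 0.5194 (×32).
Sum = 32.342908; P₂ = 32.342908 / 83 = 0.390.

0.390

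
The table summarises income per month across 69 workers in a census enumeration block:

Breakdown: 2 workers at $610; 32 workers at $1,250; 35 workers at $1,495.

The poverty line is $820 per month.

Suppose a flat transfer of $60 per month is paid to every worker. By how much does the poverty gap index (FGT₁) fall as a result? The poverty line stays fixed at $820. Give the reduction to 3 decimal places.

Before: below the line — 2×$610; poverty gap index (FGT₁) = 0.00742.
After the $60 transfer: below the line — 2×$670; poverty gap index (FGT₁) = 0.00530.
Reduction = 0.00742 − 0.00530 = 0.002.

0.002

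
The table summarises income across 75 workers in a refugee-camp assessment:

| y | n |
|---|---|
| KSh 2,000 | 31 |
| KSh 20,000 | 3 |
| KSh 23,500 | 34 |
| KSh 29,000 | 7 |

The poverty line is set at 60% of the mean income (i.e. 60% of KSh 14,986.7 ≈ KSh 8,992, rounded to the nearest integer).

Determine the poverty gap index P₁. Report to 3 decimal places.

0.321

Below the line: 31×KSh 2,000 (q = 31 of N = 75).
Shortfall ratios: (8992−2000)/8992 = 0.7776 (×31).
Σ = 24.104982. Dividing by the full population N = 75 gives P₁ = 0.321.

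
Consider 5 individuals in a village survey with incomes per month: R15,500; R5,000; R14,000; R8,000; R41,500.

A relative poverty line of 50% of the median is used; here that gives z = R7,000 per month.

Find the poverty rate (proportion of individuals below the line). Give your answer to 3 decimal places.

1 of the 5 individuals have income below R7,000.
H = 1/5 = 0.200.

0.200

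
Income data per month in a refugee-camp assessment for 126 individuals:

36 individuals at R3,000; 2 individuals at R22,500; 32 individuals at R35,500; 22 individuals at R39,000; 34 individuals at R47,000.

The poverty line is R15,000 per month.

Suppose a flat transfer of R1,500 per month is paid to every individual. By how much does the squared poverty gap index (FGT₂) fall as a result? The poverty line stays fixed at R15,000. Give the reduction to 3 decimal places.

0.043

Before: below the line — 36×R3,000; squared poverty gap index (FGT₂) = 0.18286.
After the R1,500 transfer: below the line — 36×R4,500; squared poverty gap index (FGT₂) = 0.14000.
Reduction = 0.18286 − 0.14000 = 0.043.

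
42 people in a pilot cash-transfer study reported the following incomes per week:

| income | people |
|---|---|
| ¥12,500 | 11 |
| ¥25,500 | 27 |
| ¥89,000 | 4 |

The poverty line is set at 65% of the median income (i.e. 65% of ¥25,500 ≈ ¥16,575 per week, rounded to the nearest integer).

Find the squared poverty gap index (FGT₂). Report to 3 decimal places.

Below the line: 11×¥12,500 (q = 11 of N = 42).
Relative gaps: (16575−12500)/16575 = 0.2459 (×11).
Squared: 0.0604 (×11).
Sum = 0.664876; P₂ = 0.664876 / 42 = 0.016.

0.016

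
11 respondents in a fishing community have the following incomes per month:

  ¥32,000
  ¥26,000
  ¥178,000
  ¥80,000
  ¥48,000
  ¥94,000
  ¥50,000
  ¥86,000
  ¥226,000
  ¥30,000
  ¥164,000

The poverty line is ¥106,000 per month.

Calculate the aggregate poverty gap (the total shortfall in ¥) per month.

¥402,000

Incomes under z: ¥26,000, ¥30,000, ¥32,000, ¥48,000, ¥50,000, ¥80,000, ¥86,000, ¥94,000 (q = 8 of N = 11).
Individual gaps: 106000−26000 = 80000; 106000−30000 = 76000; 106000−32000 = 74000; 106000−48000 = 58000; 106000−50000 = 56000; 106000−80000 = 26000; 106000−86000 = 20000; 106000−94000 = 12000.
Aggregate gap = ¥402,000.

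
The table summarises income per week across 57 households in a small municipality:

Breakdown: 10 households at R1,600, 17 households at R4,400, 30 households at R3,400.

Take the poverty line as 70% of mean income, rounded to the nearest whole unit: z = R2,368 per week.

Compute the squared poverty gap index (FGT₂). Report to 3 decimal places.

0.018

Incomes under z: 10×R1,600 (q = 10 of N = 57).
Normalized shortfalls: (2368−1600)/2368 = 0.3243 (×10).
Squared: 0.1052 (×10).
Sum = 1.051863; P₂ = 1.051863 / 57 = 0.018.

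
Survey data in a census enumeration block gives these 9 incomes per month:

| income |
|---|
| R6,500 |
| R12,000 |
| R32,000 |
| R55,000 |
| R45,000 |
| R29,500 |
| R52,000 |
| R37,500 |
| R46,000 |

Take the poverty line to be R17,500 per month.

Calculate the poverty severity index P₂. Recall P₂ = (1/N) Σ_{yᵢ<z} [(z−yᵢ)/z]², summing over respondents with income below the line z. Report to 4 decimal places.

Below z: R6,500, R12,000 (q = 2 of N = 9).
Normalized shortfalls: (17500−6500)/17500 = 0.6286; (17500−12000)/17500 = 0.3143.
Squared: 0.3951; 0.0988.
Sum = 0.493878; P₂ = 0.493878 / 9 = 0.0549.

0.0549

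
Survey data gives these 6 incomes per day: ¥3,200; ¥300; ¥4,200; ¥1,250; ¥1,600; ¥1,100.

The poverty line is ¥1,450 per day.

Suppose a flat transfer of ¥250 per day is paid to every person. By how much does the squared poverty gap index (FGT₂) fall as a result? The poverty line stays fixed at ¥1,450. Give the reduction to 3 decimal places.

Before: below the line — ¥300, ¥1,100, ¥1,250; squared poverty gap index (FGT₂) = 0.11772.
After the ¥250 transfer: below the line — ¥550, ¥1,350; squared poverty gap index (FGT₂) = 0.06500.
Reduction = 0.11772 − 0.06500 = 0.053.

0.053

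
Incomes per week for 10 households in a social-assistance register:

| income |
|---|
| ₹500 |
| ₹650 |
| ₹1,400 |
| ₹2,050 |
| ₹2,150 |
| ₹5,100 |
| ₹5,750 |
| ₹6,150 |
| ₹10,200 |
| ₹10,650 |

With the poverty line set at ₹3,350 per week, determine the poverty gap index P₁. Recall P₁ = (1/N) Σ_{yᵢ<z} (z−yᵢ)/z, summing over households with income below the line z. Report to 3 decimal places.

0.299

Poor units: ₹500, ₹650, ₹1,400, ₹2,050, ₹2,150 (q = 5 of N = 10).
Gap ratios (z−y)/z: (3350−500)/3350 = 0.8507; (3350−650)/3350 = 0.8060; (3350−1400)/3350 = 0.5821; (3350−2050)/3350 = 0.3881; (3350−2150)/3350 = 0.3582.
Sum of shortfalls = 2.985075; P₁ averages over all N: 2.985075 / 10 = 0.299.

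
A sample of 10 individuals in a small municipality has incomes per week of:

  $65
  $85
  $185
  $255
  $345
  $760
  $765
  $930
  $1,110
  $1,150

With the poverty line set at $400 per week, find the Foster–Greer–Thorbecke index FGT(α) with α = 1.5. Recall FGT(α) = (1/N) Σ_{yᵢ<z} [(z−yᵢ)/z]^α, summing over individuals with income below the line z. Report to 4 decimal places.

Poor units: $65, $85, $185, $255, $345 (q = 5 of N = 10).
Shortfall ratios: (400−65)/400 = 0.8375; (400−85)/400 = 0.7875; (400−185)/400 = 0.5375; (400−255)/400 = 0.3625; (400−345)/400 = 0.1375.
Raised to α = 1.5: 0.76644; 0.69884; 0.39406; 0.21825; 0.05099.
Sum = 2.128580; FGT(1.5) = 2.128580 / 10 = 0.2129.

0.2129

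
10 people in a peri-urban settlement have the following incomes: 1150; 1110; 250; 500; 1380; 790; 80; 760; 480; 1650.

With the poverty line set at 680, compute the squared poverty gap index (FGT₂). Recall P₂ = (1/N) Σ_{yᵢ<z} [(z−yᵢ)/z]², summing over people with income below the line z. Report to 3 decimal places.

0.133

Below the line: 80, 250, 480, 500 (q = 4 of N = 10).
Gap ratios (z−y)/z: (680−80)/680 = 0.8824; (680−250)/680 = 0.6324; (680−480)/680 = 0.2941; (680−500)/680 = 0.2647.
Squared: 0.7785; 0.3999; 0.0865; 0.0701.
Sum = 1.334991; P₂ = 1.334991 / 10 = 0.133.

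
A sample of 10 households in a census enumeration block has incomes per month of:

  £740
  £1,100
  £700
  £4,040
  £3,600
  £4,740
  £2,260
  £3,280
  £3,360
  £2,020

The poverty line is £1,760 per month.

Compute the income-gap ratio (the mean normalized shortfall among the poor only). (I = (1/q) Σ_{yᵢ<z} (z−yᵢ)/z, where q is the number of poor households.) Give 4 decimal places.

0.5189

Below the line: £700, £740, £1,100 (q = 3 of N = 10).
Relative gaps: 0.6023, 0.5795, 0.3750; sum = 1.556818.
I averages over the q = 3 poor units only: 1.556818 / 3 = 0.5189.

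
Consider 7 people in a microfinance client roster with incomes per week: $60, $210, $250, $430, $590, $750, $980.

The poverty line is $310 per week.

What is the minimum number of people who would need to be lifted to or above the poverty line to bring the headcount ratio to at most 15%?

3 of the 7 people are poor, so H = 3/7 = 0.429.
A headcount ratio of at most 15% allows at most ⌊0.15 × 7⌋ = 1 poor people.
So at least 3 − 1 = 2 must be lifted.

2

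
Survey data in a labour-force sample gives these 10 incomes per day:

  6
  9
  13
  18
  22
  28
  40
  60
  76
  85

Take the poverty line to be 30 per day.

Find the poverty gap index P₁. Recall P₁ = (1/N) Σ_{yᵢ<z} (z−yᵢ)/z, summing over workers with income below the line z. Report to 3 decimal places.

Incomes under z: 6, 9, 13, 18, 22, 28 (q = 6 of N = 10).
Shortfall ratios: (30−6)/30 = 0.8000; (30−9)/30 = 0.7000; (30−13)/30 = 0.5667; (30−18)/30 = 0.4000; (30−22)/30 = 0.2667; (30−28)/30 = 0.0667.
Σ = 2.800000. Dividing by the full population N = 10 gives P₁ = 0.280.

0.280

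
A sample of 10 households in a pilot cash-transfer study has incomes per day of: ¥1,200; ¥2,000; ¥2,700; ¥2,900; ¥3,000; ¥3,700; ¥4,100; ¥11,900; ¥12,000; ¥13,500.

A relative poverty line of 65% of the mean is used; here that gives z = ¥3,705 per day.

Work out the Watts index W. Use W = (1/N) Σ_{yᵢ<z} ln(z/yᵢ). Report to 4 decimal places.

0.2518

Poor units: ¥1,200, ¥2,000, ¥2,700, ¥2,900, ¥3,000, ¥3,700 (q = 6 of N = 10).
Log gaps: ln(3705/1200) = 1.1274; ln(3705/2000) = 0.6165; ln(3705/2700) = 0.3164; ln(3705/2900) = 0.2450; ln(3705/3000) = 0.2111; ln(3705/3700) = 0.0014.
W = 2.517723 / 10 = 0.2518.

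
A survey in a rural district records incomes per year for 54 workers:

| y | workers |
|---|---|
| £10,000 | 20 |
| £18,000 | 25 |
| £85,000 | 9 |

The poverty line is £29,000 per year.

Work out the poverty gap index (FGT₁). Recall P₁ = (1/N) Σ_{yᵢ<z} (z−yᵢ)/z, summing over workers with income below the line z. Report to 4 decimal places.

Below z: 20×£10,000, 25×£18,000 (q = 45 of N = 54).
Normalized shortfalls: (29000−10000)/29000 = 0.6552 (×20); (29000−18000)/29000 = 0.3793 (×25).
Sum of shortfalls = 22.586207; P₁ averages over all N: 22.586207 / 54 = 0.4183.

0.4183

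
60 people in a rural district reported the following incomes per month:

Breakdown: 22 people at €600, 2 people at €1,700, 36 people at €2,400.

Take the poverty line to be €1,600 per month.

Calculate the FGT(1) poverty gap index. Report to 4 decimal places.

0.2292

Poor units: 22×€600 (q = 22 of N = 60).
Gap ratios (z−y)/z: (1600−600)/1600 = 0.6250 (×22).
Sum of shortfalls = 13.750000; P₁ averages over all N: 13.750000 / 60 = 0.2292.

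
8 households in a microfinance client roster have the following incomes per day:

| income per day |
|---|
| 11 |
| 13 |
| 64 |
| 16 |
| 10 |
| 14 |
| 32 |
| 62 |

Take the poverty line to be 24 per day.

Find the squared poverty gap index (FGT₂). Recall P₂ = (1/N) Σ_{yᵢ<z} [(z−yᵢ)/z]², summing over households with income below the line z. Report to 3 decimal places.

Below z: 10, 11, 13, 14, 16 (q = 5 of N = 8).
Gap ratios (z−y)/z: (24−10)/24 = 0.5833; (24−11)/24 = 0.5417; (24−13)/24 = 0.4583; (24−14)/24 = 0.4167; (24−16)/24 = 0.3333.
Squared: 0.3403; 0.2934; 0.2101; 0.1736; 0.1111.
Sum = 1.128472; P₂ = 1.128472 / 8 = 0.141.

0.141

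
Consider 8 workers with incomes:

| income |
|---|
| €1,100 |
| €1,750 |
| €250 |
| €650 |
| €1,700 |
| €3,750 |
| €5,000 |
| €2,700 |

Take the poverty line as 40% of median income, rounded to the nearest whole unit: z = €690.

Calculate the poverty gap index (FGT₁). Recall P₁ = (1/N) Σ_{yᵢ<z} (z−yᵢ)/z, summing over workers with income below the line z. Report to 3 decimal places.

Below z: €250, €650 (q = 2 of N = 8).
Normalized shortfalls: (690−250)/690 = 0.6377; (690−650)/690 = 0.0580.
Sum of shortfalls = 0.695652; P₁ averages over all N: 0.695652 / 8 = 0.087.

0.087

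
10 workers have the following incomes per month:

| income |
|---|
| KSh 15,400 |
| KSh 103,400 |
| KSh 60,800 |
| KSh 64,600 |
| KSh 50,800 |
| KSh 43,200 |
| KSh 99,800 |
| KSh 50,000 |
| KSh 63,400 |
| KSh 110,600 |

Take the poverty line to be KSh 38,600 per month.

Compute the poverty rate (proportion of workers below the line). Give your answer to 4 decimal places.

0.1000

1 of the 10 workers have income below KSh 38,600.
H = 1/10 = 0.1000.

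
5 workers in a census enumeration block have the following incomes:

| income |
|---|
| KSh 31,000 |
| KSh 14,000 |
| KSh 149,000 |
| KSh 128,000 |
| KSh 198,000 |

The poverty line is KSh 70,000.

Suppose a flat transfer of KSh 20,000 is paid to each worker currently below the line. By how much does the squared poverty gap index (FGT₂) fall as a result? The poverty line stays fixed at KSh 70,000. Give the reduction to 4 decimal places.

0.1224

Before: below the line — KSh 14,000, KSh 31,000; squared poverty gap index (FGT₂) = 0.190082.
After the KSh 20,000 transfer: below the line — KSh 34,000, KSh 51,000; squared poverty gap index (FGT₂) = 0.067633.
Reduction = 0.190082 − 0.067633 = 0.1224.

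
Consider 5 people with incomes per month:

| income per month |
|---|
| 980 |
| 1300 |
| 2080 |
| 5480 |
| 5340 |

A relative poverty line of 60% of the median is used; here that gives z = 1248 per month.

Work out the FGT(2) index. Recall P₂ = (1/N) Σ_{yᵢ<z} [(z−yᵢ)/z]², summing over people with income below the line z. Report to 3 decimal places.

Below the line: 980 (q = 1 of N = 5).
Gap ratios (z−y)/z: (1248−980)/1248 = 0.2147.
Squared: 0.0461.
Sum = 0.046115; P₂ = 0.046115 / 5 = 0.009.

0.009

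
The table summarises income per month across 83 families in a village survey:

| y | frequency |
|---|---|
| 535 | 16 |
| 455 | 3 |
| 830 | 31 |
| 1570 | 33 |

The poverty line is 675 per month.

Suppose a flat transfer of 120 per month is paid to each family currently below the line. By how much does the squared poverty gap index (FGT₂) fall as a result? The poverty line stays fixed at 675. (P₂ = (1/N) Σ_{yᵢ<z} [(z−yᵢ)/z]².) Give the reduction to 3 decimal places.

Before: below the line — 3×455, 16×535; squared poverty gap index (FGT₂) = 0.01213.
After the 120 transfer: below the line — 3×575, 16×655; squared poverty gap index (FGT₂) = 0.00096.
Reduction = 0.01213 − 0.00096 = 0.011.

0.011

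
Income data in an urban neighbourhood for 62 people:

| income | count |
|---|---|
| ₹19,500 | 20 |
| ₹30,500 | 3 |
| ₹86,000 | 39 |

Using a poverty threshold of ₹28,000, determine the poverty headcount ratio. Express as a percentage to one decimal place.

32.3%

20 of the 62 people have income below ₹28,000.
H = 20/62 = 32.3%.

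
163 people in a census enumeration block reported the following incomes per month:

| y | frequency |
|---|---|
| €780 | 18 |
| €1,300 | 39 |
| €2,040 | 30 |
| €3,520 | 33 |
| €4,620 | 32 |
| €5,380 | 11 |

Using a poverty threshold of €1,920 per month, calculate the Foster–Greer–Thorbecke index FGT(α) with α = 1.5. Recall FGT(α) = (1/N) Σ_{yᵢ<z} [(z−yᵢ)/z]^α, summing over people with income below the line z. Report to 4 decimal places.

Incomes under z: 18×€780, 39×€1,300 (q = 57 of N = 163).
Relative gaps: (1920−780)/1920 = 0.5938 (×18); (1920−1300)/1920 = 0.3229 (×39).
Raised to α = 1.5: 0.45752 (×18); 0.18350 (×39).
Sum = 15.391766; FGT(1.5) = 15.391766 / 163 = 0.0944.

0.0944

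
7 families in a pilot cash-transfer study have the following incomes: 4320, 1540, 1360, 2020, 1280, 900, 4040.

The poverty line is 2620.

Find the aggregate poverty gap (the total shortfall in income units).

6000

Incomes under z: 900, 1280, 1360, 1540, 2020 (q = 5 of N = 7).
Individual gaps: 2620−900 = 1720; 2620−1280 = 1340; 2620−1360 = 1260; 2620−1540 = 1080; 2620−2020 = 600.
Aggregate gap = 6000.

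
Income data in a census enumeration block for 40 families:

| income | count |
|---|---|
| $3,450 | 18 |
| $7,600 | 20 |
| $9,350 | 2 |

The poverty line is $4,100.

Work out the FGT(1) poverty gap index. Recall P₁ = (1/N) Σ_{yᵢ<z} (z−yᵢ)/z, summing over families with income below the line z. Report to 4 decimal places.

Below the line: 18×$3,450 (q = 18 of N = 40).
Gap ratios (z−y)/z: (4100−3450)/4100 = 0.1585 (×18).
Σ = 2.853659. Dividing by the full population N = 40 gives P₁ = 0.0713.

0.0713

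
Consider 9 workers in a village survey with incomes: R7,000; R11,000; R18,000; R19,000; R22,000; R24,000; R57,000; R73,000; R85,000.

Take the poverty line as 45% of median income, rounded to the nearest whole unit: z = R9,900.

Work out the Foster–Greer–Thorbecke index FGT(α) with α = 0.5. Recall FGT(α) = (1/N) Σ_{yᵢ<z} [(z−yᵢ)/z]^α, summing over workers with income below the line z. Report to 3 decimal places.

0.060

Incomes under z: R7,000 (q = 1 of N = 9).
Relative gaps: (9900−7000)/9900 = 0.2929.
Raised to α = 0.5: 0.54123.
Sum = 0.541229; FGT(0.5) = 0.541229 / 9 = 0.060.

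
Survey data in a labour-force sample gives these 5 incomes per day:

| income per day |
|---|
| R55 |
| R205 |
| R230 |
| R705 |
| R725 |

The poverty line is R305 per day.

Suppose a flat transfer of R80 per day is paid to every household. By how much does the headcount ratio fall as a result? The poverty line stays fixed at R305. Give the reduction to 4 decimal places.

Before: below the line — R55, R205, R230; headcount ratio = 0.600000.
After the R80 transfer: below the line — R135, R285; headcount ratio = 0.400000.
Reduction = 0.600000 − 0.400000 = 0.2000.

0.2000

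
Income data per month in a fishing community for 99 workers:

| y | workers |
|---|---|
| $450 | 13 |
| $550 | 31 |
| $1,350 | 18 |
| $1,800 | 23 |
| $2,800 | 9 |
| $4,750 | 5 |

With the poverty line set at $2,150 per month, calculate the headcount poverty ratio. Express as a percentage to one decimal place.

85 of the 99 workers have income below $2,150.
H = 85/99 = 85.9%.

85.9%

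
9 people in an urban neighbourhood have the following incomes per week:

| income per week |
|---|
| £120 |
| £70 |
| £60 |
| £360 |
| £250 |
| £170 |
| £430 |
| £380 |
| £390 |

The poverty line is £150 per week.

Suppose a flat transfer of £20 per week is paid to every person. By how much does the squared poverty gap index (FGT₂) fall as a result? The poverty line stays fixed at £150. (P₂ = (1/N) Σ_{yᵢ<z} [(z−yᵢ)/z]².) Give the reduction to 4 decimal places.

0.0336

Before: below the line — £60, £70, £120; squared poverty gap index (FGT₂) = 0.076049.
After the £20 transfer: below the line — £80, £90, £140; squared poverty gap index (FGT₂) = 0.042469.
Reduction = 0.076049 − 0.042469 = 0.0336.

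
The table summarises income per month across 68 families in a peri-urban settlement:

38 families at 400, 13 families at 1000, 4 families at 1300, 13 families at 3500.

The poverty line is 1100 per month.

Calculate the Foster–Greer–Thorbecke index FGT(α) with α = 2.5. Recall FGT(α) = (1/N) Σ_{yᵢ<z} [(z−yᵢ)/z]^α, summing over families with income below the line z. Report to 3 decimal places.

Below z: 38×400, 13×1000 (q = 51 of N = 68).
Normalized shortfalls: (1100−400)/1100 = 0.6364 (×38); (1100−1000)/1100 = 0.0909 (×13).
Raised to α = 2.5: 0.32305 (×38); 0.00249 (×13).
Sum = 12.308114; FGT(2.5) = 12.308114 / 68 = 0.181.

0.181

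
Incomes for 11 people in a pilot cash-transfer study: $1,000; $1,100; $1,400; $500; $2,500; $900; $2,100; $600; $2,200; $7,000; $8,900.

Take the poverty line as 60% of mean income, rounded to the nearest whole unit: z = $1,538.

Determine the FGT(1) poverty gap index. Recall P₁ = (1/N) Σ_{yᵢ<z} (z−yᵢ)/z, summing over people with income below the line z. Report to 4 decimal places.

0.2204

Poor units: $500, $600, $900, $1,000, $1,100, $1,400 (q = 6 of N = 11).
Relative gaps: (1538−500)/1538 = 0.6749; (1538−600)/1538 = 0.6099; (1538−900)/1538 = 0.4148; (1538−1000)/1538 = 0.3498; (1538−1100)/1538 = 0.2848; (1538−1400)/1538 = 0.0897.
Sum of shortfalls = 2.423927; P₁ averages over all N: 2.423927 / 11 = 0.2204.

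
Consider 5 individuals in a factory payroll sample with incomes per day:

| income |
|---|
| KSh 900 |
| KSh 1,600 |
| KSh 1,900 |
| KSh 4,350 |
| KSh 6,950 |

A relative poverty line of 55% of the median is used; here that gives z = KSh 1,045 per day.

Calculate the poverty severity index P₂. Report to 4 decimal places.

Below the line: KSh 900 (q = 1 of N = 5).
Relative gaps: (1045−900)/1045 = 0.1388.
Squared: 0.0193.
Sum = 0.019253; P₂ = 0.019253 / 5 = 0.0039.

0.0039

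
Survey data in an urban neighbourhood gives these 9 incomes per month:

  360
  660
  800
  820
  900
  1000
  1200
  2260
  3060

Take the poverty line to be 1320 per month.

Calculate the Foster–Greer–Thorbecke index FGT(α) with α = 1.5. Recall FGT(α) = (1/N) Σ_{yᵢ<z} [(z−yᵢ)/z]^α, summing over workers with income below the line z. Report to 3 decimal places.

Below the line: 360, 660, 800, 820, 900, 1000, 1200 (q = 7 of N = 9).
Gap ratios (z−y)/z: (1320−360)/1320 = 0.7273; (1320−660)/1320 = 0.5000; (1320−800)/1320 = 0.3939; (1320−820)/1320 = 0.3788; (1320−900)/1320 = 0.3182; (1320−1000)/1320 = 0.2424; (1320−1200)/1320 = 0.0909.
Raised to α = 1.5: 0.62022; 0.35355; 0.24725; 0.23313; 0.17948; 0.11936; 0.02741.
Sum = 1.780406; FGT(1.5) = 1.780406 / 9 = 0.198.

0.198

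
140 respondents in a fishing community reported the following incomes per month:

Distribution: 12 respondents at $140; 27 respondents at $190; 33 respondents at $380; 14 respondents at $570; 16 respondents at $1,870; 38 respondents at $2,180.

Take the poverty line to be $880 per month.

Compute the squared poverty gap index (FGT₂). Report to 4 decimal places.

Below the line: 12×$140, 27×$190, 33×$380, 14×$570 (q = 86 of N = 140).
Relative gaps: (880−140)/880 = 0.8409 (×12); (880−190)/880 = 0.7841 (×27); (880−380)/880 = 0.5682 (×33); (880−570)/880 = 0.3523 (×14).
Squared: 0.7071 (×12); 0.6148 (×27); 0.3228 (×33); 0.1241 (×14).
Sum = 37.475852; P₂ = 37.475852 / 140 = 0.2677.

0.2677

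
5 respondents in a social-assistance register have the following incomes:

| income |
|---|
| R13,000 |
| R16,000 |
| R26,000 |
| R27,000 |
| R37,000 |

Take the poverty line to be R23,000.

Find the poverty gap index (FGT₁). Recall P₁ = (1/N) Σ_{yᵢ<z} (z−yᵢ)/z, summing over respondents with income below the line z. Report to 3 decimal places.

Below the line: R13,000, R16,000 (q = 2 of N = 5).
Normalized shortfalls: (23000−13000)/23000 = 0.4348; (23000−16000)/23000 = 0.3043.
Σ = 0.739130. Dividing by the full population N = 5 gives P₁ = 0.148.

0.148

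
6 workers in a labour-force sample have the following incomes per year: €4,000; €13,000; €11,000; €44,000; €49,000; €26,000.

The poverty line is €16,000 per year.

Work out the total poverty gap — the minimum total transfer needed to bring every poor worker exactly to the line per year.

Incomes under z: €4,000, €11,000, €13,000 (q = 3 of N = 6).
Individual gaps: 16000−4000 = 12000; 16000−11000 = 5000; 16000−13000 = 3000.
Aggregate gap = €20,000.

€20,000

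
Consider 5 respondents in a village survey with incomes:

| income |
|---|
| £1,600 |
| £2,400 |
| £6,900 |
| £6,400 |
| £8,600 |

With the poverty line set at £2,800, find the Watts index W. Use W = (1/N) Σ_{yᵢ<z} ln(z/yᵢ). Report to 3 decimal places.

Below the line: £1,600, £2,400 (q = 2 of N = 5).
Log shortfalls: ln(2800/1600) = 0.5596; ln(2800/2400) = 0.1542.
W = 0.713766 / 5 = 0.143.

0.143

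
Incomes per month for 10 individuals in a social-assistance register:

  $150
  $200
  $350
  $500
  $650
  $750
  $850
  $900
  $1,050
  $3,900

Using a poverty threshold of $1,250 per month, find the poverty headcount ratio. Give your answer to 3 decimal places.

0.900

9 of the 10 individuals have income below $1,250.
H = 9/10 = 0.900.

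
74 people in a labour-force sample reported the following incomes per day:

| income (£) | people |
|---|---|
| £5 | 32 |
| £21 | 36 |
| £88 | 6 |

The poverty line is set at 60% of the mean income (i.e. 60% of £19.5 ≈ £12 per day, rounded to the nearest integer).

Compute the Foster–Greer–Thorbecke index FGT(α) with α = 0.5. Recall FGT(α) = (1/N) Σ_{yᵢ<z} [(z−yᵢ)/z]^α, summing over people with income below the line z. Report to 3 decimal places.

0.330

Incomes under z: 32×£5 (q = 32 of N = 74).
Normalized shortfalls: (12−5)/12 = 0.5833 (×32).
Raised to α = 0.5: 0.76376 (×32).
Sum = 24.440404; FGT(0.5) = 24.440404 / 74 = 0.330.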